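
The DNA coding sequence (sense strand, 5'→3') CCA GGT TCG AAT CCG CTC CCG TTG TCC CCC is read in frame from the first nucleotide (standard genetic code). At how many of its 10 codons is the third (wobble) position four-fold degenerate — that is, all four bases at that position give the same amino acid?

Codon 1 CCA (Pro): third position 4-fold.
Codon 2 GGT (Gly): third position 4-fold.
Codon 3 TCG (Ser): third position 4-fold.
Codon 4 AAT (Asn): third position 2-fold.
Codon 5 CCG (Pro): third position 4-fold.
Codon 6 CTC (Leu): third position 4-fold.
Codon 7 CCG (Pro): third position 4-fold.
Codon 8 TTG (Leu): third position 2-fold.
Codon 9 TCC (Ser): third position 4-fold.
Codon 10 CCC (Pro): third position 4-fold.
Four-fold degenerate third positions: 8.

8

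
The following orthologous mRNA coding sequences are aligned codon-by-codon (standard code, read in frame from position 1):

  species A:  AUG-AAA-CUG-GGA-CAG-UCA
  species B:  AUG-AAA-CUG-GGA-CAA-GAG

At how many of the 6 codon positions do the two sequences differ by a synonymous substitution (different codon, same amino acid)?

1

Codon 1: AUG Met / AUG Met — identical.
Codon 2: AAA Lys / AAA Lys — identical.
Codon 3: CUG Leu / CUG Leu — identical.
Codon 4: GGA Gly / GGA Gly — identical.
Codon 5: CAG Gln / CAA Gln — synonymous.
Codon 6: UCA Ser / GAG Glu — nonsynonymous.
Synonymous differences: 1.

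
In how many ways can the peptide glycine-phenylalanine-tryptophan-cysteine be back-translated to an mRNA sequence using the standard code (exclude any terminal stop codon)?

16

Gly: 4 codons.
Phe: 2 codons.
Trp: 1 codon.
Cys: 2 codons.
4 × 2 × 1 × 2 = 16.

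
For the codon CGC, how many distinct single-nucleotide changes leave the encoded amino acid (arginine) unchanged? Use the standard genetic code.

Position 1: none → 0 synonymous.
Position 2: none → 0 synonymous.
Position 3: CGU, CGA, CGG → 3 synonymous.
Total: 0 + 0 + 3 = 3.

3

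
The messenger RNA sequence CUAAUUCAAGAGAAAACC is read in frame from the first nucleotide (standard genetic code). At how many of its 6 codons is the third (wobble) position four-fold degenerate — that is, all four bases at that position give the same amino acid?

Codon 1 CUA (Leu): third position 4-fold.
Codon 2 AUU (Ile): third position 3-fold.
Codon 3 CAA (Gln): third position 2-fold.
Codon 4 GAG (Glu): third position 2-fold.
Codon 5 AAA (Lys): third position 2-fold.
Codon 6 ACC (Thr): third position 4-fold.
Four-fold degenerate third positions: 2.

2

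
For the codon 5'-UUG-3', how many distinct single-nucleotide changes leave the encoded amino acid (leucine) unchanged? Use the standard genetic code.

Position 1: CUG → 1 synonymous.
Position 2: none → 0 synonymous.
Position 3: UUA → 1 synonymous.
Total: 1 + 0 + 1 = 2.

2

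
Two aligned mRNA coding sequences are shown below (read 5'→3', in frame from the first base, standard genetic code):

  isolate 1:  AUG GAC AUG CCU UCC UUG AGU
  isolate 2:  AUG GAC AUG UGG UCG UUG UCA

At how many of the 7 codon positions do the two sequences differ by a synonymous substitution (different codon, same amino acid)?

Codon 1: AUG Met / AUG Met — identical.
Codon 2: GAC Asp / GAC Asp — identical.
Codon 3: AUG Met / AUG Met — identical.
Codon 4: CCU Pro / UGG Trp — nonsynonymous.
Codon 5: UCC Ser / UCG Ser — synonymous.
Codon 6: UUG Leu / UUG Leu — identical.
Codon 7: AGU Ser / UCA Ser — synonymous.
Synonymous differences: 2.

2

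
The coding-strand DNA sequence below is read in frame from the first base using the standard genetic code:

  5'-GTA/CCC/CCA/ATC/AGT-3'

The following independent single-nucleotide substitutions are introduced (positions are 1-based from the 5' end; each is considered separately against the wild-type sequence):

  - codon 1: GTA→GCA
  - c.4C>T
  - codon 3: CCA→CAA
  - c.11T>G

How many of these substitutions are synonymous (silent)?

0

Codon 1: GTA (Val) → GCA (Ala) — missense.
Codon 2: CCC (Pro) → TCC (Ser) — missense.
Codon 3: CCA (Pro) → CAA (Gln) — missense.
Codon 4: ATC (Ile) → AGC (Ser) — missense.
Synonymous: 0 of 4.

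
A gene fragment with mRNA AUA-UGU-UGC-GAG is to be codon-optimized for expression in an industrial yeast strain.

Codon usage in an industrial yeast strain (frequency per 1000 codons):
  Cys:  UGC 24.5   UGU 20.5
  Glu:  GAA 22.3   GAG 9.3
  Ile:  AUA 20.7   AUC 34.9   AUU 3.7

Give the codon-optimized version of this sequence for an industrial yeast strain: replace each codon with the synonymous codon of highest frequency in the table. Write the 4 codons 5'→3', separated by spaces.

Codon 1 (Ile): best is AUC at 34.9.
Codon 2 (Cys): best is UGC at 24.5.
Codon 3 (Cys): best is UGC at 24.5.
Codon 4 (Glu): best is GAA at 22.3.

AUC UGC UGC GAA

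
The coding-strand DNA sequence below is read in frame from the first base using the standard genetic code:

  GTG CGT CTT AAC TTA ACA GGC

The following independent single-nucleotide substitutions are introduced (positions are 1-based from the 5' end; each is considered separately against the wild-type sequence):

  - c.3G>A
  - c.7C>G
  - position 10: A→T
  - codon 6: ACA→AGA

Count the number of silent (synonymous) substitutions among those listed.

1

Codon 1: GTG (Val) → GTA (Val) — synonymous.
Codon 3: CTT (Leu) → GTT (Val) — missense.
Codon 4: AAC (Asn) → TAC (Tyr) — missense.
Codon 6: ACA (Thr) → AGA (Arg) — missense.
Synonymous: 1 of 4.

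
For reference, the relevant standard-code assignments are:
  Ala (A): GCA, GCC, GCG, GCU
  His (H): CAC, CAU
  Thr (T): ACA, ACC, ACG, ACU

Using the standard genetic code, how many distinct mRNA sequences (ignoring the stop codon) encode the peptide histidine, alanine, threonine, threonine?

128

His: 2 codons.
Ala: 4 codons.
Thr: 4 codons.
Thr: 4 codons.
2 × 4 × 4 × 4 = 128.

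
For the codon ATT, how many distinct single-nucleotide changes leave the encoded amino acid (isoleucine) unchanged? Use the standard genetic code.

2

Position 1: none → 0 synonymous.
Position 2: none → 0 synonymous.
Position 3: ATC, ATA → 2 synonymous.
Total: 0 + 0 + 2 = 2.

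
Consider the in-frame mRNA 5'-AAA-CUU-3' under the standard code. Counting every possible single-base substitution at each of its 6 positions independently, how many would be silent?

Codon 1 (AAA, Lys): 1 synonymous substitution.
Codon 2 (CUU, Leu): 3 synonymous substitutions.
Total: 1 + 3 = 4.

4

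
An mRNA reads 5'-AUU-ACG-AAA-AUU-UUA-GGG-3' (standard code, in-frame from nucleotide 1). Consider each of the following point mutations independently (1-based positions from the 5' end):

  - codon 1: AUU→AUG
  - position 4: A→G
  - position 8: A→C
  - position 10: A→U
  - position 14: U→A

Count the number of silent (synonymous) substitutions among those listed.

Codon 1: AUU (Ile) → AUG (Met) — missense.
Codon 2: ACG (Thr) → GCG (Ala) — missense.
Codon 3: AAA (Lys) → ACA (Thr) — missense.
Codon 4: AUU (Ile) → UUU (Phe) — missense.
Codon 5: UUA (Leu) → UAA (Stop) — nonsense.
Synonymous: 0 of 5.

0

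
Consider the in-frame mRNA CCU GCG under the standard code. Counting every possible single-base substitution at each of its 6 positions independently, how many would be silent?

6

Codon 1 (CCU, Pro): 3 synonymous substitutions.
Codon 2 (GCG, Ala): 3 synonymous substitutions.
Total: 3 + 3 = 6.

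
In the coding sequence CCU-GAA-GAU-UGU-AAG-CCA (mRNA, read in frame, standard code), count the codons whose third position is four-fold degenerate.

Codon 1 CCU (Pro): third position 4-fold.
Codon 2 GAA (Glu): third position 2-fold.
Codon 3 GAU (Asp): third position 2-fold.
Codon 4 UGU (Cys): third position 2-fold.
Codon 5 AAG (Lys): third position 2-fold.
Codon 6 CCA (Pro): third position 4-fold.
Four-fold degenerate third positions: 2.

2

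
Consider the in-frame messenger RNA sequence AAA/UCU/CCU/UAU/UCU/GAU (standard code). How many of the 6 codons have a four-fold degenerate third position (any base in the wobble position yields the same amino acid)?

3

Codon 1 AAA (Lys): third position 2-fold.
Codon 2 UCU (Ser): third position 4-fold.
Codon 3 CCU (Pro): third position 4-fold.
Codon 4 UAU (Tyr): third position 2-fold.
Codon 5 UCU (Ser): third position 4-fold.
Codon 6 GAU (Asp): third position 2-fold.
Four-fold degenerate third positions: 3.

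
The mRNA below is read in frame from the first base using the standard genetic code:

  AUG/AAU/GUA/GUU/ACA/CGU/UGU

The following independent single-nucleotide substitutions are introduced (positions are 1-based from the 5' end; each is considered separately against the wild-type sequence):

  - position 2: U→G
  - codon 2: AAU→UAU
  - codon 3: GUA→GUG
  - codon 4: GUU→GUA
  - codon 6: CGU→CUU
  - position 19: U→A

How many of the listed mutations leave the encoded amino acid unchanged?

Codon 1: AUG (Met) → AGG (Arg) — missense.
Codon 2: AAU (Asn) → UAU (Tyr) — missense.
Codon 3: GUA (Val) → GUG (Val) — synonymous.
Codon 4: GUU (Val) → GUA (Val) — synonymous.
Codon 6: CGU (Arg) → CUU (Leu) — missense.
Codon 7: UGU (Cys) → AGU (Ser) — missense.
Synonymous: 2 of 6.

2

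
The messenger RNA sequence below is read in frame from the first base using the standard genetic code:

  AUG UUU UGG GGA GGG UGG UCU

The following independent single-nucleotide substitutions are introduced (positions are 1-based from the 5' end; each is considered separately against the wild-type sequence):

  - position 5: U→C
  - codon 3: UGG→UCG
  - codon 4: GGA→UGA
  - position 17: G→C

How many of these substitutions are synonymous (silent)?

0

Codon 2: UUU (Phe) → UCU (Ser) — missense.
Codon 3: UGG (Trp) → UCG (Ser) — missense.
Codon 4: GGA (Gly) → UGA (Stop) — nonsense.
Codon 6: UGG (Trp) → UCG (Ser) — missense.
Synonymous: 0 of 4.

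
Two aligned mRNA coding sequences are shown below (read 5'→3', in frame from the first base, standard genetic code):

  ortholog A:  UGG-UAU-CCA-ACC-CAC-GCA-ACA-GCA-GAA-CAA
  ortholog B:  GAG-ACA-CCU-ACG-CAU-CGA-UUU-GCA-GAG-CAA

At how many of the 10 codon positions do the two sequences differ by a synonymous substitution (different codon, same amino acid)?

Codon 1: UGG Trp / GAG Glu — nonsynonymous.
Codon 2: UAU Tyr / ACA Thr — nonsynonymous.
Codon 3: CCA Pro / CCU Pro — synonymous.
Codon 4: ACC Thr / ACG Thr — synonymous.
Codon 5: CAC His / CAU His — synonymous.
Codon 6: GCA Ala / CGA Arg — nonsynonymous.
Codon 7: ACA Thr / UUU Phe — nonsynonymous.
Codon 8: GCA Ala / GCA Ala — identical.
Codon 9: GAA Glu / GAG Glu — synonymous.
Codon 10: CAA Gln / CAA Gln — identical.
Synonymous differences: 4.

4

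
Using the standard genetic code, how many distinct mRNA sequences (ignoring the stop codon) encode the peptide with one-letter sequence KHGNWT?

Lys: 2 codons.
His: 2 codons.
Gly: 4 codons.
Asn: 2 codons.
Trp: 1 codon.
Thr: 4 codons.
2 × 2 × 4 × 2 × 1 × 4 = 128.

128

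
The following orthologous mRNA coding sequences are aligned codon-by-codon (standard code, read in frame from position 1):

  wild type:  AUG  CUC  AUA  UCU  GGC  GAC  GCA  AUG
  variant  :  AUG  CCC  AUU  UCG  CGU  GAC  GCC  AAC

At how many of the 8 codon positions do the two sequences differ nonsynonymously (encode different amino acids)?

Codon 1: AUG Met / AUG Met — identical.
Codon 2: CUC Leu / CCC Pro — nonsynonymous.
Codon 3: AUA Ile / AUU Ile — synonymous.
Codon 4: UCU Ser / UCG Ser — synonymous.
Codon 5: GGC Gly / CGU Arg — nonsynonymous.
Codon 6: GAC Asp / GAC Asp — identical.
Codon 7: GCA Ala / GCC Ala — synonymous.
Codon 8: AUG Met / AAC Asn — nonsynonymous.
Nonsynonymous differences: 3.

3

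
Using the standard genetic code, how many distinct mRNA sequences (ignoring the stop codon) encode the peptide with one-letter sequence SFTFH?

Ser: 6 codons.
Phe: 2 codons.
Thr: 4 codons.
Phe: 2 codons.
His: 2 codons.
6 × 2 × 4 × 2 × 2 = 192.

192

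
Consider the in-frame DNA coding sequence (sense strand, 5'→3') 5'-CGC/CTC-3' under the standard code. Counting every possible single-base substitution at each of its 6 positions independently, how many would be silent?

6

Codon 1 (CGC, Arg): 3 synonymous substitutions.
Codon 2 (CTC, Leu): 3 synonymous substitutions.
Total: 3 + 3 = 6.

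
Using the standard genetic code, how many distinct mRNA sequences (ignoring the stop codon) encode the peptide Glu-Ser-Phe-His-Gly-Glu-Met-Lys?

768

Glu: 2 codons.
Ser: 6 codons.
Phe: 2 codons.
His: 2 codons.
Gly: 4 codons.
Glu: 2 codons.
Met: 1 codon.
Lys: 2 codons.
2 × 6 × 2 × 2 × 4 × 2 × 1 × 2 = 768.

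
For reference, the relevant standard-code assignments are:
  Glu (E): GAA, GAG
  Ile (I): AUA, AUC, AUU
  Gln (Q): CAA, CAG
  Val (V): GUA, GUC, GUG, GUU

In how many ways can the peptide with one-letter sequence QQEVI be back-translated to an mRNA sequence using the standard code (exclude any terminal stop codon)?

96

Gln: 2 codons.
Gln: 2 codons.
Glu: 2 codons.
Val: 4 codons.
Ile: 3 codons.
2 × 2 × 2 × 4 × 3 = 96.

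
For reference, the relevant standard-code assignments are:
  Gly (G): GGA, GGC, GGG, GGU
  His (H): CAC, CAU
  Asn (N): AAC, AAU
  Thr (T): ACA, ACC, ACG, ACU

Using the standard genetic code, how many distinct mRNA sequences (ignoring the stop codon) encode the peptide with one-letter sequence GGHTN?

Gly: 4 codons.
Gly: 4 codons.
His: 2 codons.
Thr: 4 codons.
Asn: 2 codons.
4 × 4 × 2 × 4 × 2 = 256.

256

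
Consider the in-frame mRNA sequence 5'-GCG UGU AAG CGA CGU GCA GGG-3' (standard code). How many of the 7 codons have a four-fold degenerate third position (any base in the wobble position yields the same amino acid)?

Codon 1 GCG (Ala): third position 4-fold.
Codon 2 UGU (Cys): third position 2-fold.
Codon 3 AAG (Lys): third position 2-fold.
Codon 4 CGA (Arg): third position 4-fold.
Codon 5 CGU (Arg): third position 4-fold.
Codon 6 GCA (Ala): third position 4-fold.
Codon 7 GGG (Gly): third position 4-fold.
Four-fold degenerate third positions: 5.

5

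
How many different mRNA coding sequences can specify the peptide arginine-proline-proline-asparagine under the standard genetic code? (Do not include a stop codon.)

192

Arg: 6 codons.
Pro: 4 codons.
Pro: 4 codons.
Asn: 2 codons.
6 × 4 × 4 × 2 = 192.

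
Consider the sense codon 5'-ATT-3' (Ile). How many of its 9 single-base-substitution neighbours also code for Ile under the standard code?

2

Position 1: none → 0 synonymous.
Position 2: none → 0 synonymous.
Position 3: ATC, ATA → 2 synonymous.
Total: 0 + 0 + 2 = 2.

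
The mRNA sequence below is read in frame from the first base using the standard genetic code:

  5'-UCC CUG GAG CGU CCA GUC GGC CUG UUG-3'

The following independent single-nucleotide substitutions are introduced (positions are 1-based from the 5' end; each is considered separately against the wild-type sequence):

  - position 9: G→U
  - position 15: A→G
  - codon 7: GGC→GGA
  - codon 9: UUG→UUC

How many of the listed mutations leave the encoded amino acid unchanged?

2

Codon 3: GAG (Glu) → GAU (Asp) — missense.
Codon 5: CCA (Pro) → CCG (Pro) — synonymous.
Codon 7: GGC (Gly) → GGA (Gly) — synonymous.
Codon 9: UUG (Leu) → UUC (Phe) — missense.
Synonymous: 2 of 4.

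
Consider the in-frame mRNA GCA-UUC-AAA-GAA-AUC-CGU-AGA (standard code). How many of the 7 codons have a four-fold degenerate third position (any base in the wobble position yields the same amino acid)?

2

Codon 1 GCA (Ala): third position 4-fold.
Codon 2 UUC (Phe): third position 2-fold.
Codon 3 AAA (Lys): third position 2-fold.
Codon 4 GAA (Glu): third position 2-fold.
Codon 5 AUC (Ile): third position 3-fold.
Codon 6 CGU (Arg): third position 4-fold.
Codon 7 AGA (Arg): third position 2-fold.
Four-fold degenerate third positions: 2.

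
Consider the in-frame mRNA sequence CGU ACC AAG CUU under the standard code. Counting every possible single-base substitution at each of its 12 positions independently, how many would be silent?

Codon 1 (CGU, Arg): 3 synonymous substitutions.
Codon 2 (ACC, Thr): 3 synonymous substitutions.
Codon 3 (AAG, Lys): 1 synonymous substitution.
Codon 4 (CUU, Leu): 3 synonymous substitutions.
Total: 3 + 3 + 1 + 3 = 10.

10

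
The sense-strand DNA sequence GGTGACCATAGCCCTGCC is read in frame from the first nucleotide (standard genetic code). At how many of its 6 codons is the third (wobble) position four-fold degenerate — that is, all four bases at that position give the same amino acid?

3

Codon 1 GGT (Gly): third position 4-fold.
Codon 2 GAC (Asp): third position 2-fold.
Codon 3 CAT (His): third position 2-fold.
Codon 4 AGC (Ser): third position 2-fold.
Codon 5 CCT (Pro): third position 4-fold.
Codon 6 GCC (Ala): third position 4-fold.
Four-fold degenerate third positions: 3.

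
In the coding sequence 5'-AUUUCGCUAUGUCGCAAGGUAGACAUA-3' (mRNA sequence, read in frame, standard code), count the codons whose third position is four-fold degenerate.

4

Codon 1 AUU (Ile): third position 3-fold.
Codon 2 UCG (Ser): third position 4-fold.
Codon 3 CUA (Leu): third position 4-fold.
Codon 4 UGU (Cys): third position 2-fold.
Codon 5 CGC (Arg): third position 4-fold.
Codon 6 AAG (Lys): third position 2-fold.
Codon 7 GUA (Val): third position 4-fold.
Codon 8 GAC (Asp): third position 2-fold.
Codon 9 AUA (Ile): third position 3-fold.
Four-fold degenerate third positions: 4.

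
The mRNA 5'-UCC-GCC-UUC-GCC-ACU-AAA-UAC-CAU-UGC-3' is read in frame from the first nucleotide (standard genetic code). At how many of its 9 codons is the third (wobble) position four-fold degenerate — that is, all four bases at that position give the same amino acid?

4

Codon 1 UCC (Ser): third position 4-fold.
Codon 2 GCC (Ala): third position 4-fold.
Codon 3 UUC (Phe): third position 2-fold.
Codon 4 GCC (Ala): third position 4-fold.
Codon 5 ACU (Thr): third position 4-fold.
Codon 6 AAA (Lys): third position 2-fold.
Codon 7 UAC (Tyr): third position 2-fold.
Codon 8 CAU (His): third position 2-fold.
Codon 9 UGC (Cys): third position 2-fold.
Four-fold degenerate third positions: 4.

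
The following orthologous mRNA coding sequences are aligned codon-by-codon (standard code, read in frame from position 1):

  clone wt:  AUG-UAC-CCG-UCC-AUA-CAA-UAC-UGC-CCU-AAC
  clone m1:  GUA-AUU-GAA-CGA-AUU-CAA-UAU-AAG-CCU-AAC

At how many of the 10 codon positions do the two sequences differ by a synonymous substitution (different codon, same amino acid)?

Codon 1: AUG Met / GUA Val — nonsynonymous.
Codon 2: UAC Tyr / AUU Ile — nonsynonymous.
Codon 3: CCG Pro / GAA Glu — nonsynonymous.
Codon 4: UCC Ser / CGA Arg — nonsynonymous.
Codon 5: AUA Ile / AUU Ile — synonymous.
Codon 6: CAA Gln / CAA Gln — identical.
Codon 7: UAC Tyr / UAU Tyr — synonymous.
Codon 8: UGC Cys / AAG Lys — nonsynonymous.
Codon 9: CCU Pro / CCU Pro — identical.
Codon 10: AAC Asn / AAC Asn — identical.
Synonymous differences: 2.

2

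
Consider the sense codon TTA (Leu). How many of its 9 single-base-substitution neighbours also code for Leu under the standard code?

Position 1: CTA → 1 synonymous.
Position 2: none → 0 synonymous.
Position 3: TTG → 1 synonymous.
Total: 1 + 0 + 1 = 2.

2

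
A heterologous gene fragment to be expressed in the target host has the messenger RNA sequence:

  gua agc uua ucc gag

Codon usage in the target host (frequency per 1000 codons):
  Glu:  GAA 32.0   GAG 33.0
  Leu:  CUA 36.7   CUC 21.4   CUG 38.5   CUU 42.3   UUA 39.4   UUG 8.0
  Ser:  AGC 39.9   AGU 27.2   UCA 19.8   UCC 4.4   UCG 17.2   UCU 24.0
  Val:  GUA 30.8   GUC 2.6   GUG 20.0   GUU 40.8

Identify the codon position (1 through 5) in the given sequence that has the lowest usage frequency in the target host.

Codon 1 GUA (Val): 30.8 per 1000.
Codon 2 AGC (Ser): 39.9 per 1000.
Codon 3 UUA (Leu): 39.4 per 1000.
Codon 4 UCC (Ser): 4.4 per 1000.
Codon 5 GAG (Glu): 33.0 per 1000.
Lowest frequency is 4.4 at codon 4.

4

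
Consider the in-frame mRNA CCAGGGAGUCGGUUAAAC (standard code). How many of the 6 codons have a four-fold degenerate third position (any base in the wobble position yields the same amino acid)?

Codon 1 CCA (Pro): third position 4-fold.
Codon 2 GGG (Gly): third position 4-fold.
Codon 3 AGU (Ser): third position 2-fold.
Codon 4 CGG (Arg): third position 4-fold.
Codon 5 UUA (Leu): third position 2-fold.
Codon 6 AAC (Asn): third position 2-fold.
Four-fold degenerate third positions: 3.

3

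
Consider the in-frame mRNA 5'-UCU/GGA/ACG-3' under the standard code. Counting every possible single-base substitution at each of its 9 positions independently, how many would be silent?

9

Codon 1 (UCU, Ser): 3 synonymous substitutions.
Codon 2 (GGA, Gly): 3 synonymous substitutions.
Codon 3 (ACG, Thr): 3 synonymous substitutions.
Total: 3 + 3 + 3 = 9.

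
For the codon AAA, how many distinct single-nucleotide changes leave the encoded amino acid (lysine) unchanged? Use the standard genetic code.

Position 1: none → 0 synonymous.
Position 2: none → 0 synonymous.
Position 3: AAG → 1 synonymous.
Total: 0 + 0 + 1 = 1.

1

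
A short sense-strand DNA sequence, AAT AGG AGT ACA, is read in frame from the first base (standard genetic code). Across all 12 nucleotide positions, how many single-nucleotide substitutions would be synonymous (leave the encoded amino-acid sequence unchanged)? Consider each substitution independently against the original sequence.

Codon 1 (AAT, Asn): 1 synonymous substitution.
Codon 2 (AGG, Arg): 2 synonymous substitutions.
Codon 3 (AGT, Ser): 1 synonymous substitution.
Codon 4 (ACA, Thr): 3 synonymous substitutions.
Total: 1 + 2 + 1 + 3 = 7.

7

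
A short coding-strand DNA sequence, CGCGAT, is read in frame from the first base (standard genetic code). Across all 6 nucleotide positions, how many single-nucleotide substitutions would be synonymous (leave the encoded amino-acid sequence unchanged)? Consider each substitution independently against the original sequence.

Codon 1 (CGC, Arg): 3 synonymous substitutions.
Codon 2 (GAT, Asp): 1 synonymous substitution.
Total: 3 + 1 = 4.

4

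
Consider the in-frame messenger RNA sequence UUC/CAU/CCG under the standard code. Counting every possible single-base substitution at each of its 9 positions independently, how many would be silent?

Codon 1 (UUC, Phe): 1 synonymous substitution.
Codon 2 (CAU, His): 1 synonymous substitution.
Codon 3 (CCG, Pro): 3 synonymous substitutions.
Total: 1 + 1 + 3 = 5.

5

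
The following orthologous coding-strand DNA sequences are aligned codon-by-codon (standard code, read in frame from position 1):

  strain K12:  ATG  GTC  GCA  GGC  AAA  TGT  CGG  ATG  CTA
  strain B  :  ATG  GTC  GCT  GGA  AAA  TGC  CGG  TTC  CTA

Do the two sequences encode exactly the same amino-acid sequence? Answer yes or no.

no

Codon 1: ATG Met / ATG Met — identical.
Codon 2: GTC Val / GTC Val — identical.
Codon 3: GCA Ala / GCT Ala — synonymous.
Codon 4: GGC Gly / GGA Gly — synonymous.
Codon 5: AAA Lys / AAA Lys — identical.
Codon 6: TGT Cys / TGC Cys — synonymous.
Codon 7: CGG Arg / CGG Arg — identical.
Codon 8: ATG Met / TTC Phe — nonsynonymous.
Codon 9: CTA Leu / CTA Leu — identical.
Nonsynonymous differences: 1 → different protein.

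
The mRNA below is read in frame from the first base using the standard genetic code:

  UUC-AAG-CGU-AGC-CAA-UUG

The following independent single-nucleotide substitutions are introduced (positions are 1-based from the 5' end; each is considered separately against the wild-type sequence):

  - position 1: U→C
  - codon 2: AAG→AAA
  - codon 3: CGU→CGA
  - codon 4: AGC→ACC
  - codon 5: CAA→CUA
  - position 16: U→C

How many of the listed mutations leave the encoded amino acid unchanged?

Codon 1: UUC (Phe) → CUC (Leu) — missense.
Codon 2: AAG (Lys) → AAA (Lys) — synonymous.
Codon 3: CGU (Arg) → CGA (Arg) — synonymous.
Codon 4: AGC (Ser) → ACC (Thr) — missense.
Codon 5: CAA (Gln) → CUA (Leu) — missense.
Codon 6: UUG (Leu) → CUG (Leu) — synonymous.
Synonymous: 3 of 6.

3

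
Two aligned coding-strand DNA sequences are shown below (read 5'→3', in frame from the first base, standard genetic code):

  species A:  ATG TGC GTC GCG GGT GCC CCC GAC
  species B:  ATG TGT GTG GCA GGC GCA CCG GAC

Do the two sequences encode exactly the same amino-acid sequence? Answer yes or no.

Codon 1: ATG Met / ATG Met — identical.
Codon 2: TGC Cys / TGT Cys — synonymous.
Codon 3: GTC Val / GTG Val — synonymous.
Codon 4: GCG Ala / GCA Ala — synonymous.
Codon 5: GGT Gly / GGC Gly — synonymous.
Codon 6: GCC Ala / GCA Ala — synonymous.
Codon 7: CCC Pro / CCG Pro — synonymous.
Codon 8: GAC Asp / GAC Asp — identical.
Nonsynonymous differences: 0 → same protein.

yes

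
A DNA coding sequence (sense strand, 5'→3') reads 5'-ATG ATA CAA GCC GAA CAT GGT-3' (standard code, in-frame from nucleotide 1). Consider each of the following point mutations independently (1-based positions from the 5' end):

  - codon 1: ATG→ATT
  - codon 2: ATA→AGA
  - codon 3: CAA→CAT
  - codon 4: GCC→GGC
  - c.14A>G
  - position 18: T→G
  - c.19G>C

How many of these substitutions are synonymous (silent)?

0

Codon 1: ATG (Met) → ATT (Ile) — missense.
Codon 2: ATA (Ile) → AGA (Arg) — missense.
Codon 3: CAA (Gln) → CAT (His) — missense.
Codon 4: GCC (Ala) → GGC (Gly) — missense.
Codon 5: GAA (Glu) → GGA (Gly) — missense.
Codon 6: CAT (His) → CAG (Gln) — missense.
Codon 7: GGT (Gly) → CGT (Arg) — missense.
Synonymous: 0 of 7.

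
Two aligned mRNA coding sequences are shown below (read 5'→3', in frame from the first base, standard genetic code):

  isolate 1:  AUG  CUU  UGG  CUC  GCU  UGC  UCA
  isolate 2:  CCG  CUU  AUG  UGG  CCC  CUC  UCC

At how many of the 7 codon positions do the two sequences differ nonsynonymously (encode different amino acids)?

5

Codon 1: AUG Met / CCG Pro — nonsynonymous.
Codon 2: CUU Leu / CUU Leu — identical.
Codon 3: UGG Trp / AUG Met — nonsynonymous.
Codon 4: CUC Leu / UGG Trp — nonsynonymous.
Codon 5: GCU Ala / CCC Pro — nonsynonymous.
Codon 6: UGC Cys / CUC Leu — nonsynonymous.
Codon 7: UCA Ser / UCC Ser — synonymous.
Nonsynonymous differences: 5.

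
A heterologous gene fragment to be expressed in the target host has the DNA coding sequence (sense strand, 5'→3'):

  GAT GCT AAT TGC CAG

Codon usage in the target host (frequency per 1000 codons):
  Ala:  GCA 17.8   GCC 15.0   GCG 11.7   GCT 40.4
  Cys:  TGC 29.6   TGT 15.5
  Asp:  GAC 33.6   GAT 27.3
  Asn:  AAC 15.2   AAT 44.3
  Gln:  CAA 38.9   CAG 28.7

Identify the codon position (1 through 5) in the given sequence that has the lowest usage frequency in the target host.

Codon 1 GAT (Asp): 27.3 per 1000.
Codon 2 GCT (Ala): 40.4 per 1000.
Codon 3 AAT (Asn): 44.3 per 1000.
Codon 4 TGC (Cys): 29.6 per 1000.
Codon 5 CAG (Gln): 28.7 per 1000.
Lowest frequency is 27.3 at codon 1.

1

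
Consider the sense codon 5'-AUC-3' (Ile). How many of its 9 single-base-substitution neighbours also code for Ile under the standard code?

2

Position 1: none → 0 synonymous.
Position 2: none → 0 synonymous.
Position 3: AUU, AUA → 2 synonymous.
Total: 0 + 0 + 2 = 2.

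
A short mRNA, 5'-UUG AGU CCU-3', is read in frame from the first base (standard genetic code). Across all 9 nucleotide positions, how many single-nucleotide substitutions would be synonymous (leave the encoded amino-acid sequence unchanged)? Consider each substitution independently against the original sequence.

Codon 1 (UUG, Leu): 2 synonymous substitutions.
Codon 2 (AGU, Ser): 1 synonymous substitution.
Codon 3 (CCU, Pro): 3 synonymous substitutions.
Total: 2 + 1 + 3 = 6.

6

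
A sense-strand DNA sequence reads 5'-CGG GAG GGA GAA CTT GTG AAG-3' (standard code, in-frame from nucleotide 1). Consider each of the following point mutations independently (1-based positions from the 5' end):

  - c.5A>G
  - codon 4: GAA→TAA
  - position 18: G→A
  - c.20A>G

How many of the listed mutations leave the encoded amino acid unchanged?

Codon 2: GAG (Glu) → GGG (Gly) — missense.
Codon 4: GAA (Glu) → TAA (Stop) — nonsense.
Codon 6: GTG (Val) → GTA (Val) — synonymous.
Codon 7: AAG (Lys) → AGG (Arg) — missense.
Synonymous: 1 of 4.

1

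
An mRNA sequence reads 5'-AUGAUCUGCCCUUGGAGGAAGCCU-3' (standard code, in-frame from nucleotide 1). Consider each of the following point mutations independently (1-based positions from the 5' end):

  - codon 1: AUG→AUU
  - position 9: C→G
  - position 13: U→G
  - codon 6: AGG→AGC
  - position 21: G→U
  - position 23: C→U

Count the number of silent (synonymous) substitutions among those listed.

Codon 1: AUG (Met) → AUU (Ile) — missense.
Codon 3: UGC (Cys) → UGG (Trp) — missense.
Codon 5: UGG (Trp) → GGG (Gly) — missense.
Codon 6: AGG (Arg) → AGC (Ser) — missense.
Codon 7: AAG (Lys) → AAU (Asn) — missense.
Codon 8: CCU (Pro) → CUU (Leu) — missense.
Synonymous: 0 of 6.

0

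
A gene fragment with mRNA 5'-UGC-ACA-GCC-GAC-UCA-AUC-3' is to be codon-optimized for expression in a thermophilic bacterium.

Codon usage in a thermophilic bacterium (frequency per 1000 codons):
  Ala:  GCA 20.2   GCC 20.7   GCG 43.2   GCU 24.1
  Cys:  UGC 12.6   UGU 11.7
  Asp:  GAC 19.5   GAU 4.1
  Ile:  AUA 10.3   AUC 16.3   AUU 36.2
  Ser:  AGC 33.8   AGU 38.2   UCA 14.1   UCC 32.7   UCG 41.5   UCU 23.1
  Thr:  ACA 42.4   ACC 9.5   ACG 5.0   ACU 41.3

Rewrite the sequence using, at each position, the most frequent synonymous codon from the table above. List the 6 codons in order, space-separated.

Codon 1 (Cys): best is UGC at 12.6.
Codon 2 (Thr): best is ACA at 42.4.
Codon 3 (Ala): best is GCG at 43.2.
Codon 4 (Asp): best is GAC at 19.5.
Codon 5 (Ser): best is UCG at 41.5.
Codon 6 (Ile): best is AUU at 36.2.

UGC ACA GCG GAC UCG AUU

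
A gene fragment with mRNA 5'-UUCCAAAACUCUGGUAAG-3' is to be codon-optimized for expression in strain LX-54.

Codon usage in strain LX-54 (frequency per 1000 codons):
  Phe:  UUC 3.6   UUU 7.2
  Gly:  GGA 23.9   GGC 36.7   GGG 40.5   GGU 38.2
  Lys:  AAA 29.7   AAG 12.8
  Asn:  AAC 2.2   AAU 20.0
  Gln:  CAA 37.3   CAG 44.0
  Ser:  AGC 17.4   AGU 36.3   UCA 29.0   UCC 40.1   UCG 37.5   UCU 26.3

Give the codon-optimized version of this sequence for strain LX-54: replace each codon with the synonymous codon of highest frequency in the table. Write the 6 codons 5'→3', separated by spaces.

Codon 1 (Phe): best is UUU at 7.2.
Codon 2 (Gln): best is CAG at 44.0.
Codon 3 (Asn): best is AAU at 20.0.
Codon 4 (Ser): best is UCC at 40.1.
Codon 5 (Gly): best is GGG at 40.5.
Codon 6 (Lys): best is AAA at 29.7.

UUU CAG AAU UCC GGG AAA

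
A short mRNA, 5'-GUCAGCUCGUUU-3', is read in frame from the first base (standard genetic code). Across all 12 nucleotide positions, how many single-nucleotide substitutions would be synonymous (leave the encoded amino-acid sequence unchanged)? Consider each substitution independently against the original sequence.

8

Codon 1 (GUC, Val): 3 synonymous substitutions.
Codon 2 (AGC, Ser): 1 synonymous substitution.
Codon 3 (UCG, Ser): 3 synonymous substitutions.
Codon 4 (UUU, Phe): 1 synonymous substitution.
Total: 3 + 1 + 3 + 1 = 8.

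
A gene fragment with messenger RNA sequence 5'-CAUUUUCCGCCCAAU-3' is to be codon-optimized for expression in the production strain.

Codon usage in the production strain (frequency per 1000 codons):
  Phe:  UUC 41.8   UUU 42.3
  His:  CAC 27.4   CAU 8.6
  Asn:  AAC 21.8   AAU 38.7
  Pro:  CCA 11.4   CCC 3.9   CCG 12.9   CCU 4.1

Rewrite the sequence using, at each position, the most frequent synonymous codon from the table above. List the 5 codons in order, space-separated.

Codon 1 (His): best is CAC at 27.4.
Codon 2 (Phe): best is UUU at 42.3.
Codon 3 (Pro): best is CCG at 12.9.
Codon 4 (Pro): best is CCG at 12.9.
Codon 5 (Asn): best is AAU at 38.7.

CAC UUU CCG CCG AAU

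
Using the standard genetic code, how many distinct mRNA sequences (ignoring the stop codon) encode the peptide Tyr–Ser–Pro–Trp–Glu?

96

Tyr: 2 codons.
Ser: 6 codons.
Pro: 4 codons.
Trp: 1 codon.
Glu: 2 codons.
2 × 6 × 4 × 1 × 2 = 96.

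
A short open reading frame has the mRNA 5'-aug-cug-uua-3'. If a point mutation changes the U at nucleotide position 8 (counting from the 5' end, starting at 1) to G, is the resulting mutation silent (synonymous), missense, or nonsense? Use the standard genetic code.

Position 8 falls in codon 3: UUA → Leu.
After the substitution the codon is UGA → Stop.
The new codon is a stop codon, so this is a nonsense mutation.

nonsense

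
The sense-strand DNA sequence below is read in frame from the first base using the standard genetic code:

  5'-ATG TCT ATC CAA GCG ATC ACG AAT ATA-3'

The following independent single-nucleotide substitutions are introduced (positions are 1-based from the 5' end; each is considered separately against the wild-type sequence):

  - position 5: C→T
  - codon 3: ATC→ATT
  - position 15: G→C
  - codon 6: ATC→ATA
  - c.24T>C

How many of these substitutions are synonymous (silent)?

Codon 2: TCT (Ser) → TTT (Phe) — missense.
Codon 3: ATC (Ile) → ATT (Ile) — synonymous.
Codon 5: GCG (Ala) → GCC (Ala) — synonymous.
Codon 6: ATC (Ile) → ATA (Ile) — synonymous.
Codon 8: AAT (Asn) → AAC (Asn) — synonymous.
Synonymous: 4 of 5.

4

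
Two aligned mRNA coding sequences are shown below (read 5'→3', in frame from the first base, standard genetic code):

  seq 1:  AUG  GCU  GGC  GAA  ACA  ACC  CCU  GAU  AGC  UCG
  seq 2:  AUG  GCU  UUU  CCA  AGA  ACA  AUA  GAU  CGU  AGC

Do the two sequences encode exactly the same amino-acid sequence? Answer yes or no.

Codon 1: AUG Met / AUG Met — identical.
Codon 2: GCU Ala / GCU Ala — identical.
Codon 3: GGC Gly / UUU Phe — nonsynonymous.
Codon 4: GAA Glu / CCA Pro — nonsynonymous.
Codon 5: ACA Thr / AGA Arg — nonsynonymous.
Codon 6: ACC Thr / ACA Thr — synonymous.
Codon 7: CCU Pro / AUA Ile — nonsynonymous.
Codon 8: GAU Asp / GAU Asp — identical.
Codon 9: AGC Ser / CGU Arg — nonsynonymous.
Codon 10: UCG Ser / AGC Ser — synonymous.
Nonsynonymous differences: 5 → different protein.

no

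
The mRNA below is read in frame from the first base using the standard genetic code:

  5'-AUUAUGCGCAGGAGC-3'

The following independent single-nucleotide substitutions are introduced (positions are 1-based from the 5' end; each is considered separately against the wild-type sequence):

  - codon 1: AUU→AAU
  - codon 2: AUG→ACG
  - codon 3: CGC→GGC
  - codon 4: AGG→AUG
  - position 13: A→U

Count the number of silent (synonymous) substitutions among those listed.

0

Codon 1: AUU (Ile) → AAU (Asn) — missense.
Codon 2: AUG (Met) → ACG (Thr) — missense.
Codon 3: CGC (Arg) → GGC (Gly) — missense.
Codon 4: AGG (Arg) → AUG (Met) — missense.
Codon 5: AGC (Ser) → UGC (Cys) — missense.
Synonymous: 0 of 5.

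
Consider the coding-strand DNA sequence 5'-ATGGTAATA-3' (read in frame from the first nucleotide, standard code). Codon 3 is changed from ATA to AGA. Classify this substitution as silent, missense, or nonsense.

missense

Position 8 falls in codon 3: ATA → Ile.
After the substitution the codon is AGA → Arg.
Ile ≠ Arg, so this is a missense mutation.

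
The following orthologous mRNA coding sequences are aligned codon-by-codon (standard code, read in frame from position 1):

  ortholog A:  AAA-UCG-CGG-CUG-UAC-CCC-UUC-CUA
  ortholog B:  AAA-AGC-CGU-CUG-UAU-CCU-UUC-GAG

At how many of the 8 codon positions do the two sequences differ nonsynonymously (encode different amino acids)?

1

Codon 1: AAA Lys / AAA Lys — identical.
Codon 2: UCG Ser / AGC Ser — synonymous.
Codon 3: CGG Arg / CGU Arg — synonymous.
Codon 4: CUG Leu / CUG Leu — identical.
Codon 5: UAC Tyr / UAU Tyr — synonymous.
Codon 6: CCC Pro / CCU Pro — synonymous.
Codon 7: UUC Phe / UUC Phe — identical.
Codon 8: CUA Leu / GAG Glu — nonsynonymous.
Nonsynonymous differences: 1.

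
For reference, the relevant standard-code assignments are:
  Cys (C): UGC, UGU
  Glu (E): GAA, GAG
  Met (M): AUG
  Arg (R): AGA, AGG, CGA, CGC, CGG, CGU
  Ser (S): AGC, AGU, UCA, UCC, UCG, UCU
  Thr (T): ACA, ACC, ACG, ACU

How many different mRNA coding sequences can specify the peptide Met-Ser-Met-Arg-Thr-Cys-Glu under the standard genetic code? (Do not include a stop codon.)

Met: 1 codon.
Ser: 6 codons.
Met: 1 codon.
Arg: 6 codons.
Thr: 4 codons.
Cys: 2 codons.
Glu: 2 codons.
1 × 6 × 1 × 6 × 4 × 2 × 2 = 576.

576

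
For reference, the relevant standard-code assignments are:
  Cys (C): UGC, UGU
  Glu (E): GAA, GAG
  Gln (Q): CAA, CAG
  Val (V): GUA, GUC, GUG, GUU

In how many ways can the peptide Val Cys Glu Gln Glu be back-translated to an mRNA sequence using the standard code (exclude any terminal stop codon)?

Val: 4 codons.
Cys: 2 codons.
Glu: 2 codons.
Gln: 2 codons.
Glu: 2 codons.
4 × 2 × 2 × 2 × 2 = 64.

64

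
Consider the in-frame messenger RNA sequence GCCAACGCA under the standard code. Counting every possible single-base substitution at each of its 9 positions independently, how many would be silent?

7

Codon 1 (GCC, Ala): 3 synonymous substitutions.
Codon 2 (AAC, Asn): 1 synonymous substitution.
Codon 3 (GCA, Ala): 3 synonymous substitutions.
Total: 3 + 1 + 3 = 7.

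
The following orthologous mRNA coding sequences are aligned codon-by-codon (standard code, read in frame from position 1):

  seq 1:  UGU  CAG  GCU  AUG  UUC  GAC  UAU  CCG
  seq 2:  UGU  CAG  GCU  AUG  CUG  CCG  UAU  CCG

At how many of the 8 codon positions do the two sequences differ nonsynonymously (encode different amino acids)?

2

Codon 1: UGU Cys / UGU Cys — identical.
Codon 2: CAG Gln / CAG Gln — identical.
Codon 3: GCU Ala / GCU Ala — identical.
Codon 4: AUG Met / AUG Met — identical.
Codon 5: UUC Phe / CUG Leu — nonsynonymous.
Codon 6: GAC Asp / CCG Pro — nonsynonymous.
Codon 7: UAU Tyr / UAU Tyr — identical.
Codon 8: CCG Pro / CCG Pro — identical.
Nonsynonymous differences: 2.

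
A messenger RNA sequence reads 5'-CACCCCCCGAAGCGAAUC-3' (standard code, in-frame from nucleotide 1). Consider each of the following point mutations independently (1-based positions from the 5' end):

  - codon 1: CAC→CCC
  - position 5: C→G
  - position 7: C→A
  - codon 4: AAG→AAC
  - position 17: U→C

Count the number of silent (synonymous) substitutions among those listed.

0

Codon 1: CAC (His) → CCC (Pro) — missense.
Codon 2: CCC (Pro) → CGC (Arg) — missense.
Codon 3: CCG (Pro) → ACG (Thr) — missense.
Codon 4: AAG (Lys) → AAC (Asn) — missense.
Codon 6: AUC (Ile) → ACC (Thr) — missense.
Synonymous: 0 of 5.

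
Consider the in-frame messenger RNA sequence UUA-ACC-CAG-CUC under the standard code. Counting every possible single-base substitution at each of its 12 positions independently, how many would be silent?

Codon 1 (UUA, Leu): 2 synonymous substitutions.
Codon 2 (ACC, Thr): 3 synonymous substitutions.
Codon 3 (CAG, Gln): 1 synonymous substitution.
Codon 4 (CUC, Leu): 3 synonymous substitutions.
Total: 2 + 3 + 1 + 3 = 9.

9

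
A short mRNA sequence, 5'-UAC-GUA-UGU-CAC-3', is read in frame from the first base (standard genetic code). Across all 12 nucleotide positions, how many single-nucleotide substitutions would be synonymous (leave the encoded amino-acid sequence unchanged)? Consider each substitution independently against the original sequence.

Codon 1 (UAC, Tyr): 1 synonymous substitution.
Codon 2 (GUA, Val): 3 synonymous substitutions.
Codon 3 (UGU, Cys): 1 synonymous substitution.
Codon 4 (CAC, His): 1 synonymous substitution.
Total: 1 + 3 + 1 + 1 = 6.

6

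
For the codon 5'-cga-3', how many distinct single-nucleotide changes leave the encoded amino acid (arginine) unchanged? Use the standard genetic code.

4

Position 1: AGA → 1 synonymous.
Position 2: none → 0 synonymous.
Position 3: CGU, CGC, CGG → 3 synonymous.
Total: 1 + 0 + 3 = 4.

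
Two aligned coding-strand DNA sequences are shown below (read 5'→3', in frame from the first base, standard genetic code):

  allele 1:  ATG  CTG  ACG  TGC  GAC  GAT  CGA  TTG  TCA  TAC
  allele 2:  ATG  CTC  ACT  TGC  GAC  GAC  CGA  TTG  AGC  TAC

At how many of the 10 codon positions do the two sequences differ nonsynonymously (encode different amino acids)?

Codon 1: ATG Met / ATG Met — identical.
Codon 2: CTG Leu / CTC Leu — synonymous.
Codon 3: ACG Thr / ACT Thr — synonymous.
Codon 4: TGC Cys / TGC Cys — identical.
Codon 5: GAC Asp / GAC Asp — identical.
Codon 6: GAT Asp / GAC Asp — synonymous.
Codon 7: CGA Arg / CGA Arg — identical.
Codon 8: TTG Leu / TTG Leu — identical.
Codon 9: TCA Ser / AGC Ser — synonymous.
Codon 10: TAC Tyr / TAC Tyr — identical.
Nonsynonymous differences: 0.

0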